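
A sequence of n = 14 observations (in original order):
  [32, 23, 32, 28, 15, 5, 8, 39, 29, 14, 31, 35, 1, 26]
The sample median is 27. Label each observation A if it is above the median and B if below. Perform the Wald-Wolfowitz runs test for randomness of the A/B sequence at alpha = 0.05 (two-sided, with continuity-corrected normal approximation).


Step 1: Compute median = 27; label A = above, B = below.
Labels in order: ABAABBBAABAABB  (n_A = 7, n_B = 7)
Step 2: Count runs R = 8.
Step 3: Under H0 (random ordering), E[R] = 2*n_A*n_B/(n_A+n_B) + 1 = 2*7*7/14 + 1 = 8.0000.
        Var[R] = 2*n_A*n_B*(2*n_A*n_B - n_A - n_B) / ((n_A+n_B)^2 * (n_A+n_B-1)) = 8232/2548 = 3.2308.
        SD[R] = 1.7974.
Step 4: R = E[R], so z = 0 with no continuity correction.
Step 5: Two-sided p-value via normal approximation = 2*(1 - Phi(|z|)) = 1.000000.
Step 6: alpha = 0.05. fail to reject H0.

R = 8, z = 0.0000, p = 1.000000, fail to reject H0.


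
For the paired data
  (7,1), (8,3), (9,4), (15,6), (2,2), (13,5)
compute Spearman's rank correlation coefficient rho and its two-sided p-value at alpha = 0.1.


Step 1: Rank x and y separately (midranks; no ties here).
rank(x): 7->2, 8->3, 9->4, 15->6, 2->1, 13->5
rank(y): 1->1, 3->3, 4->4, 6->6, 2->2, 5->5
Step 2: d_i = R_x(i) - R_y(i); compute d_i^2.
  (2-1)^2=1, (3-3)^2=0, (4-4)^2=0, (6-6)^2=0, (1-2)^2=1, (5-5)^2=0
sum(d^2) = 2.
Step 3: rho = 1 - 6*2 / (6*(6^2 - 1)) = 1 - 12/210 = 0.942857.
Step 4: Under H0, t = rho * sqrt((n-2)/(1-rho^2)) = 5.6595 ~ t(4).
Step 5: Two-sided p-value from the t-distribution with 4 df = 0.004805.
Step 6: alpha = 0.1. reject H0.

rho = 0.9429, p = 0.004805, reject H0 at alpha = 0.1.


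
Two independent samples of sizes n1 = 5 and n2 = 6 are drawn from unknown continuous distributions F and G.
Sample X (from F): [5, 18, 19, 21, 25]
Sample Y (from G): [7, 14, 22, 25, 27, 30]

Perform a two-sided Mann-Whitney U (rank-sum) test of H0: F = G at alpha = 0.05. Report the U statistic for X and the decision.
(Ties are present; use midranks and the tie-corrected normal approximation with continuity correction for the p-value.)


Step 1: Combine and sort all 11 observations; assign midranks.
sorted (value, group): (5,X), (7,Y), (14,Y), (18,X), (19,X), (21,X), (22,Y), (25,X), (25,Y), (27,Y), (30,Y)
ranks: 5->1, 7->2, 14->3, 18->4, 19->5, 21->6, 22->7, 25->8.5, 25->8.5, 27->10, 30->11
Step 2: Rank sum for X: R1 = 1 + 4 + 5 + 6 + 8.5 = 24.5.
Step 3: U_X = R1 - n1(n1+1)/2 = 24.5 - 5*6/2 = 24.5 - 15 = 9.5.
       U_Y = n1*n2 - U_X = 30 - 9.5 = 20.5.
Step 4: Ties are present, so use the tie-corrected normal approximation (with continuity correction) for the p-value.
Step 5: p-value = 0.360216; compare to alpha = 0.05. fail to reject H0.

U_X = 9.5, p = 0.360216, fail to reject H0 at alpha = 0.05.


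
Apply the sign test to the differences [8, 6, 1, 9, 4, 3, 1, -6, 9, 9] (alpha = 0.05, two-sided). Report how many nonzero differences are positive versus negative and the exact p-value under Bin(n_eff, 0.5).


Step 1: Discard zero differences. Original n = 10; n_eff = number of nonzero differences = 10.
Nonzero differences (with sign): +8, +6, +1, +9, +4, +3, +1, -6, +9, +9
Step 2: Count signs: positive = 9, negative = 1.
Step 3: Under H0: P(positive) = 0.5, so the number of positives S ~ Bin(10, 0.5).
Step 4: Two-sided exact p-value = sum of Bin(10,0.5) probabilities at or below the observed probability = 0.021484.
Step 5: alpha = 0.05. reject H0.

n_eff = 10, pos = 9, neg = 1, p = 0.021484, reject H0.


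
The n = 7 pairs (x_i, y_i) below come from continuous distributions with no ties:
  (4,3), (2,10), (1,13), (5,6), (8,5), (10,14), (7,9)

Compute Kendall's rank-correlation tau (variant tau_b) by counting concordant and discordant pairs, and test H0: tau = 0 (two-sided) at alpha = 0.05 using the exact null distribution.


Step 1: Enumerate the 21 unordered pairs (i,j) with i<j and classify each by sign(x_j-x_i) * sign(y_j-y_i).
  (1,2):dx=-2,dy=+7->D; (1,3):dx=-3,dy=+10->D; (1,4):dx=+1,dy=+3->C; (1,5):dx=+4,dy=+2->C
  (1,6):dx=+6,dy=+11->C; (1,7):dx=+3,dy=+6->C; (2,3):dx=-1,dy=+3->D; (2,4):dx=+3,dy=-4->D
  (2,5):dx=+6,dy=-5->D; (2,6):dx=+8,dy=+4->C; (2,7):dx=+5,dy=-1->D; (3,4):dx=+4,dy=-7->D
  (3,5):dx=+7,dy=-8->D; (3,6):dx=+9,dy=+1->C; (3,7):dx=+6,dy=-4->D; (4,5):dx=+3,dy=-1->D
  (4,6):dx=+5,dy=+8->C; (4,7):dx=+2,dy=+3->C; (5,6):dx=+2,dy=+9->C; (5,7):dx=-1,dy=+4->D
  (6,7):dx=-3,dy=-5->C
Step 2: C = 10, D = 11, total pairs = 21.
Step 3: tau = (C - D)/(n(n-1)/2) = (10 - 11)/21 = -0.047619.
Step 4: Exact two-sided p-value (enumerate n! = 5040 permutations of y under H0): p = 1.000000.
Step 5: alpha = 0.05. fail to reject H0.

tau_b = -0.0476 (C=10, D=11), p = 1.000000, fail to reject H0.


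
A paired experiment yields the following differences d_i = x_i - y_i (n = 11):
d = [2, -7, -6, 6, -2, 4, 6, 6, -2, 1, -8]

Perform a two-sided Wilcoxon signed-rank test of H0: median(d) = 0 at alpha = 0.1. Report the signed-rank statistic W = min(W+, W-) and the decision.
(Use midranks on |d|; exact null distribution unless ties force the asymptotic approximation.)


Step 1: Drop any zero differences (none here) and take |d_i|.
|d| = [2, 7, 6, 6, 2, 4, 6, 6, 2, 1, 8]
Step 2: Midrank |d_i| (ties get averaged ranks).
ranks: |2|->3, |7|->10, |6|->7.5, |6|->7.5, |2|->3, |4|->5, |6|->7.5, |6|->7.5, |2|->3, |1|->1, |8|->11
Step 3: Attach original signs; sum ranks with positive sign and with negative sign.
W+ = 3 + 7.5 + 5 + 7.5 + 7.5 + 1 = 31.5
W- = 10 + 7.5 + 3 + 3 + 11 = 34.5
(Check: W+ + W- = 66 should equal n(n+1)/2 = 66.)
Step 4: Test statistic W = min(W+, W-) = 31.5.
Step 5: Ties in |d|, so use the tie-corrected normal approximation.
        E[W] = n(n+1)/4 = 11*12/4 = 33.
        Tie groups: |d|=2 (t=3), |d|=6 (t=4); sum(t^3 - t) = 84.
        Var[W] = n(n+1)(2n+1)/24 - sum(t^3-t)/48 = 3036/24 - 84/48 = 124.75.
        z = (W - E[W]) / sqrt(Var[W]) = (31.5 - 33) / 11.1692 = -0.1343.
        Two-sided p = 2*Phi(z) = 0.893167.
Step 6: alpha = 0.1. fail to reject H0.

W+ = 31.5, W- = 34.5, W = min = 31.5, p = 0.893167, fail to reject H0.


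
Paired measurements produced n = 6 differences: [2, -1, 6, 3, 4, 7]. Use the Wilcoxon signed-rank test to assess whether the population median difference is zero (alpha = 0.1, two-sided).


Step 1: Drop any zero differences (none here) and take |d_i|.
|d| = [2, 1, 6, 3, 4, 7]
Step 2: Midrank |d_i| (ties get averaged ranks).
ranks: |2|->2, |1|->1, |6|->5, |3|->3, |4|->4, |7|->6
Step 3: Attach original signs; sum ranks with positive sign and with negative sign.
W+ = 2 + 5 + 3 + 4 + 6 = 20
W- = 1 = 1
(Check: W+ + W- = 21 should equal n(n+1)/2 = 21.)
Step 4: Test statistic W = min(W+, W-) = 1.
Step 5: No ties, so the exact null distribution over the 2^6 = 64 sign assignments gives the two-sided p-value = 0.062500.
Step 6: alpha = 0.1. reject H0.

W+ = 20, W- = 1, W = min = 1, p = 0.062500, reject H0.


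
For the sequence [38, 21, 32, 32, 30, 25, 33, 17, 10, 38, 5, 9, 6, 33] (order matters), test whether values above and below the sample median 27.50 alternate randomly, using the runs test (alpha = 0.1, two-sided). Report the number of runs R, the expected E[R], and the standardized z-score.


Step 1: Compute median = 27.50; label A = above, B = below.
Labels in order: ABAAABABBABBBA  (n_A = 7, n_B = 7)
Step 2: Count runs R = 9.
Step 3: Under H0 (random ordering), E[R] = 2*n_A*n_B/(n_A+n_B) + 1 = 2*7*7/14 + 1 = 8.0000.
        Var[R] = 2*n_A*n_B*(2*n_A*n_B - n_A - n_B) / ((n_A+n_B)^2 * (n_A+n_B-1)) = 8232/2548 = 3.2308.
        SD[R] = 1.7974.
Step 4: Continuity-corrected z = (R - 0.5 - E[R]) / SD[R] = (9 - 0.5 - 8.0000) / 1.7974 = 0.2782.
Step 5: Two-sided p-value via normal approximation = 2*(1 - Phi(|z|)) = 0.780879.
Step 6: alpha = 0.1. fail to reject H0.

R = 9, z = 0.2782, p = 0.780879, fail to reject H0.


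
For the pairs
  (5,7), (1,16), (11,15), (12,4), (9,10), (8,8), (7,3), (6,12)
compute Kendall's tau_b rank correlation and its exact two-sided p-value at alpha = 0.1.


Step 1: Enumerate the 28 unordered pairs (i,j) with i<j and classify each by sign(x_j-x_i) * sign(y_j-y_i).
  (1,2):dx=-4,dy=+9->D; (1,3):dx=+6,dy=+8->C; (1,4):dx=+7,dy=-3->D; (1,5):dx=+4,dy=+3->C
  (1,6):dx=+3,dy=+1->C; (1,7):dx=+2,dy=-4->D; (1,8):dx=+1,dy=+5->C; (2,3):dx=+10,dy=-1->D
  (2,4):dx=+11,dy=-12->D; (2,5):dx=+8,dy=-6->D; (2,6):dx=+7,dy=-8->D; (2,7):dx=+6,dy=-13->D
  (2,8):dx=+5,dy=-4->D; (3,4):dx=+1,dy=-11->D; (3,5):dx=-2,dy=-5->C; (3,6):dx=-3,dy=-7->C
  (3,7):dx=-4,dy=-12->C; (3,8):dx=-5,dy=-3->C; (4,5):dx=-3,dy=+6->D; (4,6):dx=-4,dy=+4->D
  (4,7):dx=-5,dy=-1->C; (4,8):dx=-6,dy=+8->D; (5,6):dx=-1,dy=-2->C; (5,7):dx=-2,dy=-7->C
  (5,8):dx=-3,dy=+2->D; (6,7):dx=-1,dy=-5->C; (6,8):dx=-2,dy=+4->D; (7,8):dx=-1,dy=+9->D
Step 2: C = 12, D = 16, total pairs = 28.
Step 3: tau = (C - D)/(n(n-1)/2) = (12 - 16)/28 = -0.142857.
Step 4: Exact two-sided p-value (enumerate n! = 40320 permutations of y under H0): p = 0.719544.
Step 5: alpha = 0.1. fail to reject H0.

tau_b = -0.1429 (C=12, D=16), p = 0.719544, fail to reject H0.


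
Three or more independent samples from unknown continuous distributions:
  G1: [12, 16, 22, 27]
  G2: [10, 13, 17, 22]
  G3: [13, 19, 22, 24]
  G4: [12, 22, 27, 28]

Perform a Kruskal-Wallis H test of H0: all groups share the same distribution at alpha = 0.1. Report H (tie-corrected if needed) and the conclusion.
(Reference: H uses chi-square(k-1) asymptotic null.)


Step 1: Combine all N = 16 observations and assign midranks.
sorted (value, group, rank): (10,G2,1), (12,G1,2.5), (12,G4,2.5), (13,G2,4.5), (13,G3,4.5), (16,G1,6), (17,G2,7), (19,G3,8), (22,G1,10.5), (22,G2,10.5), (22,G3,10.5), (22,G4,10.5), (24,G3,13), (27,G1,14.5), (27,G4,14.5), (28,G4,16)
Step 2: Sum ranks within each group.
R_1 = 33.5 (n_1 = 4)
R_2 = 23 (n_2 = 4)
R_3 = 36 (n_3 = 4)
R_4 = 43.5 (n_4 = 4)
Step 3: H = 12/(N(N+1)) * sum(R_i^2/n_i) - 3(N+1)
     = 12/(16*17) * (33.5^2/4 + 23^2/4 + 36^2/4 + 43.5^2/4) - 3*17
     = 0.044118 * 1209.88 - 51
     = 2.376838.
Step 4: Ties present; correction factor C = 1 - 78/(16^3 - 16) = 0.980882. Corrected H = 2.376838 / 0.980882 = 2.423163.
Step 5: Under H0, H ~ chi^2(3); p-value = 0.489337.
Step 6: alpha = 0.1. fail to reject H0.

H = 2.4232, df = 3, p = 0.489337, fail to reject H0.


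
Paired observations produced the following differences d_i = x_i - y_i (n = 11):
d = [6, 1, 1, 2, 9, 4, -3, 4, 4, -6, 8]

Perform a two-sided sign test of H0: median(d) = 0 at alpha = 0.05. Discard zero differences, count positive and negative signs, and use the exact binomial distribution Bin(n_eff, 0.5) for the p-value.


Step 1: Discard zero differences. Original n = 11; n_eff = number of nonzero differences = 11.
Nonzero differences (with sign): +6, +1, +1, +2, +9, +4, -3, +4, +4, -6, +8
Step 2: Count signs: positive = 9, negative = 2.
Step 3: Under H0: P(positive) = 0.5, so the number of positives S ~ Bin(11, 0.5).
Step 4: Two-sided exact p-value = sum of Bin(11,0.5) probabilities at or below the observed probability = 0.065430.
Step 5: alpha = 0.05. fail to reject H0.

n_eff = 11, pos = 9, neg = 2, p = 0.065430, fail to reject H0.


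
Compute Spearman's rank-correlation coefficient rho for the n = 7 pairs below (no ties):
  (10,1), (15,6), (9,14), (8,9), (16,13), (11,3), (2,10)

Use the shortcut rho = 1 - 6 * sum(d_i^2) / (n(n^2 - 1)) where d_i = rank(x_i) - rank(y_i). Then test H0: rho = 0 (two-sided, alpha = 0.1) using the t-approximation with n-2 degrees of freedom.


Step 1: Rank x and y separately (midranks; no ties here).
rank(x): 10->4, 15->6, 9->3, 8->2, 16->7, 11->5, 2->1
rank(y): 1->1, 6->3, 14->7, 9->4, 13->6, 3->2, 10->5
Step 2: d_i = R_x(i) - R_y(i); compute d_i^2.
  (4-1)^2=9, (6-3)^2=9, (3-7)^2=16, (2-4)^2=4, (7-6)^2=1, (5-2)^2=9, (1-5)^2=16
sum(d^2) = 64.
Step 3: rho = 1 - 6*64 / (7*(7^2 - 1)) = 1 - 384/336 = -0.142857.
Step 4: Under H0, t = rho * sqrt((n-2)/(1-rho^2)) = -0.3227 ~ t(5).
Step 5: Two-sided p-value from the t-distribution with 5 df = 0.759945.
Step 6: alpha = 0.1. fail to reject H0.

rho = -0.1429, p = 0.759945, fail to reject H0 at alpha = 0.1.


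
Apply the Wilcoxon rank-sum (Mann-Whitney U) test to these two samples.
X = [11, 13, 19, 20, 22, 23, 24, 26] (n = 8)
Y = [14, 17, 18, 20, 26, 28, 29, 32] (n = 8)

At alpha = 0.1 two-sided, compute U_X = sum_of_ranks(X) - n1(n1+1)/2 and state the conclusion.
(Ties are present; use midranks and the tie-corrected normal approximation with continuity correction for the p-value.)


Step 1: Combine and sort all 16 observations; assign midranks.
sorted (value, group): (11,X), (13,X), (14,Y), (17,Y), (18,Y), (19,X), (20,X), (20,Y), (22,X), (23,X), (24,X), (26,X), (26,Y), (28,Y), (29,Y), (32,Y)
ranks: 11->1, 13->2, 14->3, 17->4, 18->5, 19->6, 20->7.5, 20->7.5, 22->9, 23->10, 24->11, 26->12.5, 26->12.5, 28->14, 29->15, 32->16
Step 2: Rank sum for X: R1 = 1 + 2 + 6 + 7.5 + 9 + 10 + 11 + 12.5 = 59.
Step 3: U_X = R1 - n1(n1+1)/2 = 59 - 8*9/2 = 59 - 36 = 23.
       U_Y = n1*n2 - U_X = 64 - 23 = 41.
Step 4: Ties are present, so use the tie-corrected normal approximation (with continuity correction) for the p-value.
Step 5: p-value = 0.371325; compare to alpha = 0.1. fail to reject H0.

U_X = 23, p = 0.371325, fail to reject H0 at alpha = 0.1.


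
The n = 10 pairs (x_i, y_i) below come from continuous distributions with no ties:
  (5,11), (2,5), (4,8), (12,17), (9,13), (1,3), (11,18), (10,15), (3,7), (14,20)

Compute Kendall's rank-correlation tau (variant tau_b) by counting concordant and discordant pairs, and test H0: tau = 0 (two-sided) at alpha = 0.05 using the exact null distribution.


Step 1: Enumerate the 45 unordered pairs (i,j) with i<j and classify each by sign(x_j-x_i) * sign(y_j-y_i).
  (1,2):dx=-3,dy=-6->C; (1,3):dx=-1,dy=-3->C; (1,4):dx=+7,dy=+6->C; (1,5):dx=+4,dy=+2->C
  (1,6):dx=-4,dy=-8->C; (1,7):dx=+6,dy=+7->C; (1,8):dx=+5,dy=+4->C; (1,9):dx=-2,dy=-4->C
  (1,10):dx=+9,dy=+9->C; (2,3):dx=+2,dy=+3->C; (2,4):dx=+10,dy=+12->C; (2,5):dx=+7,dy=+8->C
  (2,6):dx=-1,dy=-2->C; (2,7):dx=+9,dy=+13->C; (2,8):dx=+8,dy=+10->C; (2,9):dx=+1,dy=+2->C
  (2,10):dx=+12,dy=+15->C; (3,4):dx=+8,dy=+9->C; (3,5):dx=+5,dy=+5->C; (3,6):dx=-3,dy=-5->C
  (3,7):dx=+7,dy=+10->C; (3,8):dx=+6,dy=+7->C; (3,9):dx=-1,dy=-1->C; (3,10):dx=+10,dy=+12->C
  (4,5):dx=-3,dy=-4->C; (4,6):dx=-11,dy=-14->C; (4,7):dx=-1,dy=+1->D; (4,8):dx=-2,dy=-2->C
  (4,9):dx=-9,dy=-10->C; (4,10):dx=+2,dy=+3->C; (5,6):dx=-8,dy=-10->C; (5,7):dx=+2,dy=+5->C
  (5,8):dx=+1,dy=+2->C; (5,9):dx=-6,dy=-6->C; (5,10):dx=+5,dy=+7->C; (6,7):dx=+10,dy=+15->C
  (6,8):dx=+9,dy=+12->C; (6,9):dx=+2,dy=+4->C; (6,10):dx=+13,dy=+17->C; (7,8):dx=-1,dy=-3->C
  (7,9):dx=-8,dy=-11->C; (7,10):dx=+3,dy=+2->C; (8,9):dx=-7,dy=-8->C; (8,10):dx=+4,dy=+5->C
  (9,10):dx=+11,dy=+13->C
Step 2: C = 44, D = 1, total pairs = 45.
Step 3: tau = (C - D)/(n(n-1)/2) = (44 - 1)/45 = 0.955556.
Step 4: Exact two-sided p-value (enumerate n! = 3628800 permutations of y under H0): p = 0.000006.
Step 5: alpha = 0.05. reject H0.

tau_b = 0.9556 (C=44, D=1), p = 0.000006, reject H0.


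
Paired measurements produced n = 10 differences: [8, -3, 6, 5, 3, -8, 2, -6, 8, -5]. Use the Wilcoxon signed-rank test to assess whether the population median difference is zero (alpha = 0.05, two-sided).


Step 1: Drop any zero differences (none here) and take |d_i|.
|d| = [8, 3, 6, 5, 3, 8, 2, 6, 8, 5]
Step 2: Midrank |d_i| (ties get averaged ranks).
ranks: |8|->9, |3|->2.5, |6|->6.5, |5|->4.5, |3|->2.5, |8|->9, |2|->1, |6|->6.5, |8|->9, |5|->4.5
Step 3: Attach original signs; sum ranks with positive sign and with negative sign.
W+ = 9 + 6.5 + 4.5 + 2.5 + 1 + 9 = 32.5
W- = 2.5 + 9 + 6.5 + 4.5 = 22.5
(Check: W+ + W- = 55 should equal n(n+1)/2 = 55.)
Step 4: Test statistic W = min(W+, W-) = 22.5.
Step 5: Ties in |d|, so use the tie-corrected normal approximation.
        E[W] = n(n+1)/4 = 10*11/4 = 27.5.
        Tie groups: |d|=3 (t=2), |d|=5 (t=2), |d|=6 (t=2), |d|=8 (t=3); sum(t^3 - t) = 42.
        Var[W] = n(n+1)(2n+1)/24 - sum(t^3-t)/48 = 2310/24 - 42/48 = 95.375.
        z = (W - E[W]) / sqrt(Var[W]) = (22.5 - 27.5) / 9.7660 = -0.5120.
        Two-sided p = 2*Phi(z) = 0.608665.
Step 6: alpha = 0.05. fail to reject H0.

W+ = 32.5, W- = 22.5, W = min = 22.5, p = 0.608665, fail to reject H0.


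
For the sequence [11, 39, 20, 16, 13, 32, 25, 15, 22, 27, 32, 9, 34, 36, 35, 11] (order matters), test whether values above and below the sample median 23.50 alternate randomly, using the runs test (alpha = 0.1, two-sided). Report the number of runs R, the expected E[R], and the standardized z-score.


Step 1: Compute median = 23.50; label A = above, B = below.
Labels in order: BABBBAABBAABAAAB  (n_A = 8, n_B = 8)
Step 2: Count runs R = 9.
Step 3: Under H0 (random ordering), E[R] = 2*n_A*n_B/(n_A+n_B) + 1 = 2*8*8/16 + 1 = 9.0000.
        Var[R] = 2*n_A*n_B*(2*n_A*n_B - n_A - n_B) / ((n_A+n_B)^2 * (n_A+n_B-1)) = 14336/3840 = 3.7333.
        SD[R] = 1.9322.
Step 4: R = E[R], so z = 0 with no continuity correction.
Step 5: Two-sided p-value via normal approximation = 2*(1 - Phi(|z|)) = 1.000000.
Step 6: alpha = 0.1. fail to reject H0.

R = 9, z = 0.0000, p = 1.000000, fail to reject H0.


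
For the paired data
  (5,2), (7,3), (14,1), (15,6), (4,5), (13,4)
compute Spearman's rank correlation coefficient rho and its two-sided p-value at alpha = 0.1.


Step 1: Rank x and y separately (midranks; no ties here).
rank(x): 5->2, 7->3, 14->5, 15->6, 4->1, 13->4
rank(y): 2->2, 3->3, 1->1, 6->6, 5->5, 4->4
Step 2: d_i = R_x(i) - R_y(i); compute d_i^2.
  (2-2)^2=0, (3-3)^2=0, (5-1)^2=16, (6-6)^2=0, (1-5)^2=16, (4-4)^2=0
sum(d^2) = 32.
Step 3: rho = 1 - 6*32 / (6*(6^2 - 1)) = 1 - 192/210 = 0.085714.
Step 4: Under H0, t = rho * sqrt((n-2)/(1-rho^2)) = 0.1721 ~ t(4).
Step 5: Two-sided p-value from the t-distribution with 4 df = 0.871743.
Step 6: alpha = 0.1. fail to reject H0.

rho = 0.0857, p = 0.871743, fail to reject H0 at alpha = 0.1.


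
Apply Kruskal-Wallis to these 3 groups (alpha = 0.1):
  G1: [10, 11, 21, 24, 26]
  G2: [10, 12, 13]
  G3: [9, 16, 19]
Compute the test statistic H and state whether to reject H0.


Step 1: Combine all N = 11 observations and assign midranks.
sorted (value, group, rank): (9,G3,1), (10,G1,2.5), (10,G2,2.5), (11,G1,4), (12,G2,5), (13,G2,6), (16,G3,7), (19,G3,8), (21,G1,9), (24,G1,10), (26,G1,11)
Step 2: Sum ranks within each group.
R_1 = 36.5 (n_1 = 5)
R_2 = 13.5 (n_2 = 3)
R_3 = 16 (n_3 = 3)
Step 3: H = 12/(N(N+1)) * sum(R_i^2/n_i) - 3(N+1)
     = 12/(11*12) * (36.5^2/5 + 13.5^2/3 + 16^2/3) - 3*12
     = 0.090909 * 412.533 - 36
     = 1.503030.
Step 4: Ties present; correction factor C = 1 - 6/(11^3 - 11) = 0.995455. Corrected H = 1.503030 / 0.995455 = 1.509893.
Step 5: Under H0, H ~ chi^2(2); p-value = 0.470036.
Step 6: alpha = 0.1. fail to reject H0.

H = 1.5099, df = 2, p = 0.470036, fail to reject H0.


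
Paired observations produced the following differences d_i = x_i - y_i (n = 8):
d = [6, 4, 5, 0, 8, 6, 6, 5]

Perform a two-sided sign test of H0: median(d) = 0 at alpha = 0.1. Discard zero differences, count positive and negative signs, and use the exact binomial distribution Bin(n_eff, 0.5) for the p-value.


Step 1: Discard zero differences. Original n = 8; n_eff = number of nonzero differences = 7.
Nonzero differences (with sign): +6, +4, +5, +8, +6, +6, +5
Step 2: Count signs: positive = 7, negative = 0.
Step 3: Under H0: P(positive) = 0.5, so the number of positives S ~ Bin(7, 0.5).
Step 4: Two-sided exact p-value = sum of Bin(7,0.5) probabilities at or below the observed probability = 0.015625.
Step 5: alpha = 0.1. reject H0.

n_eff = 7, pos = 7, neg = 0, p = 0.015625, reject H0.


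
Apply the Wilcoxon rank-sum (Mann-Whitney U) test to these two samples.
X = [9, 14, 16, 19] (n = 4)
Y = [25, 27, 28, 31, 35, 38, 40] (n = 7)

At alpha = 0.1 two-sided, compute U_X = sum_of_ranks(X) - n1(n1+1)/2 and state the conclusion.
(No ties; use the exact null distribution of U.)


Step 1: Combine and sort all 11 observations; assign midranks.
sorted (value, group): (9,X), (14,X), (16,X), (19,X), (25,Y), (27,Y), (28,Y), (31,Y), (35,Y), (38,Y), (40,Y)
ranks: 9->1, 14->2, 16->3, 19->4, 25->5, 27->6, 28->7, 31->8, 35->9, 38->10, 40->11
Step 2: Rank sum for X: R1 = 1 + 2 + 3 + 4 = 10.
Step 3: U_X = R1 - n1(n1+1)/2 = 10 - 4*5/2 = 10 - 10 = 0.
       U_Y = n1*n2 - U_X = 28 - 0 = 28.
Step 4: No ties, so the exact null distribution of U (based on enumerating the C(11,4) = 330 equally likely rank assignments) gives the two-sided p-value.
Step 5: p-value = 0.006061; compare to alpha = 0.1. reject H0.

U_X = 0, p = 0.006061, reject H0 at alpha = 0.1.


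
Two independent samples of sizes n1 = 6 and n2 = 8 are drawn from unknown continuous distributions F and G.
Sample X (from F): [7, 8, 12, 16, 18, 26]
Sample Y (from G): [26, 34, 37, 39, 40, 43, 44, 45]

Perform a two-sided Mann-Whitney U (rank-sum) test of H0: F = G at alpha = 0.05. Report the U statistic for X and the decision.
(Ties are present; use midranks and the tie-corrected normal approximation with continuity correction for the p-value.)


Step 1: Combine and sort all 14 observations; assign midranks.
sorted (value, group): (7,X), (8,X), (12,X), (16,X), (18,X), (26,X), (26,Y), (34,Y), (37,Y), (39,Y), (40,Y), (43,Y), (44,Y), (45,Y)
ranks: 7->1, 8->2, 12->3, 16->4, 18->5, 26->6.5, 26->6.5, 34->8, 37->9, 39->10, 40->11, 43->12, 44->13, 45->14
Step 2: Rank sum for X: R1 = 1 + 2 + 3 + 4 + 5 + 6.5 = 21.5.
Step 3: U_X = R1 - n1(n1+1)/2 = 21.5 - 6*7/2 = 21.5 - 21 = 0.5.
       U_Y = n1*n2 - U_X = 48 - 0.5 = 47.5.
Step 4: Ties are present, so use the tie-corrected normal approximation (with continuity correction) for the p-value.
Step 5: p-value = 0.002953; compare to alpha = 0.05. reject H0.

U_X = 0.5, p = 0.002953, reject H0 at alpha = 0.05.


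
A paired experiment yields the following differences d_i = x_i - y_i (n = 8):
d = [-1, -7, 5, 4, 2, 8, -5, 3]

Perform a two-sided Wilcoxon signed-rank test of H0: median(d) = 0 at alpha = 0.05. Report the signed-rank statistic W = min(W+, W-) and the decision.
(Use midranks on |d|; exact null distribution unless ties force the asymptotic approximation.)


Step 1: Drop any zero differences (none here) and take |d_i|.
|d| = [1, 7, 5, 4, 2, 8, 5, 3]
Step 2: Midrank |d_i| (ties get averaged ranks).
ranks: |1|->1, |7|->7, |5|->5.5, |4|->4, |2|->2, |8|->8, |5|->5.5, |3|->3
Step 3: Attach original signs; sum ranks with positive sign and with negative sign.
W+ = 5.5 + 4 + 2 + 8 + 3 = 22.5
W- = 1 + 7 + 5.5 = 13.5
(Check: W+ + W- = 36 should equal n(n+1)/2 = 36.)
Step 4: Test statistic W = min(W+, W-) = 13.5.
Step 5: Ties in |d|, so use the tie-corrected normal approximation.
        E[W] = n(n+1)/4 = 8*9/4 = 18.
        Tie groups: |d|=5 (t=2); sum(t^3 - t) = 6.
        Var[W] = n(n+1)(2n+1)/24 - sum(t^3-t)/48 = 1224/24 - 6/48 = 50.875.
        z = (W - E[W]) / sqrt(Var[W]) = (13.5 - 18) / 7.1327 = -0.6309.
        Two-sided p = 2*Phi(z) = 0.528106.
Step 6: alpha = 0.05. fail to reject H0.

W+ = 22.5, W- = 13.5, W = min = 13.5, p = 0.528106, fail to reject H0.


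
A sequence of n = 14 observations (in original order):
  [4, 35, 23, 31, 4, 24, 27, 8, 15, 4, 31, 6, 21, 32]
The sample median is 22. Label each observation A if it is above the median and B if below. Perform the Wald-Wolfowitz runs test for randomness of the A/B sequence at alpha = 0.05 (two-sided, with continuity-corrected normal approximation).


Step 1: Compute median = 22; label A = above, B = below.
Labels in order: BAAABAABBBABBA  (n_A = 7, n_B = 7)
Step 2: Count runs R = 8.
Step 3: Under H0 (random ordering), E[R] = 2*n_A*n_B/(n_A+n_B) + 1 = 2*7*7/14 + 1 = 8.0000.
        Var[R] = 2*n_A*n_B*(2*n_A*n_B - n_A - n_B) / ((n_A+n_B)^2 * (n_A+n_B-1)) = 8232/2548 = 3.2308.
        SD[R] = 1.7974.
Step 4: R = E[R], so z = 0 with no continuity correction.
Step 5: Two-sided p-value via normal approximation = 2*(1 - Phi(|z|)) = 1.000000.
Step 6: alpha = 0.05. fail to reject H0.

R = 8, z = 0.0000, p = 1.000000, fail to reject H0.


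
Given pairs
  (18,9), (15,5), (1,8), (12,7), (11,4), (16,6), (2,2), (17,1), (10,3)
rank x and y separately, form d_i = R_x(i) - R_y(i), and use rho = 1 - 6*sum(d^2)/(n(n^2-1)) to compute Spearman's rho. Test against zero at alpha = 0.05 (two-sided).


Step 1: Rank x and y separately (midranks; no ties here).
rank(x): 18->9, 15->6, 1->1, 12->5, 11->4, 16->7, 2->2, 17->8, 10->3
rank(y): 9->9, 5->5, 8->8, 7->7, 4->4, 6->6, 2->2, 1->1, 3->3
Step 2: d_i = R_x(i) - R_y(i); compute d_i^2.
  (9-9)^2=0, (6-5)^2=1, (1-8)^2=49, (5-7)^2=4, (4-4)^2=0, (7-6)^2=1, (2-2)^2=0, (8-1)^2=49, (3-3)^2=0
sum(d^2) = 104.
Step 3: rho = 1 - 6*104 / (9*(9^2 - 1)) = 1 - 624/720 = 0.133333.
Step 4: Under H0, t = rho * sqrt((n-2)/(1-rho^2)) = 0.3559 ~ t(7).
Step 5: Two-sided p-value from the t-distribution with 7 df = 0.732368.
Step 6: alpha = 0.05. fail to reject H0.

rho = 0.1333, p = 0.732368, fail to reject H0 at alpha = 0.05.


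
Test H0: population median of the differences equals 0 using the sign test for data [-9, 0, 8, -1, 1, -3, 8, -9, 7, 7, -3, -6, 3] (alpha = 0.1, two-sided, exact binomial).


Step 1: Discard zero differences. Original n = 13; n_eff = number of nonzero differences = 12.
Nonzero differences (with sign): -9, +8, -1, +1, -3, +8, -9, +7, +7, -3, -6, +3
Step 2: Count signs: positive = 6, negative = 6.
Step 3: Under H0: P(positive) = 0.5, so the number of positives S ~ Bin(12, 0.5).
Step 4: Two-sided exact p-value = sum of Bin(12,0.5) probabilities at or below the observed probability = 1.000000.
Step 5: alpha = 0.1. fail to reject H0.

n_eff = 12, pos = 6, neg = 6, p = 1.000000, fail to reject H0.


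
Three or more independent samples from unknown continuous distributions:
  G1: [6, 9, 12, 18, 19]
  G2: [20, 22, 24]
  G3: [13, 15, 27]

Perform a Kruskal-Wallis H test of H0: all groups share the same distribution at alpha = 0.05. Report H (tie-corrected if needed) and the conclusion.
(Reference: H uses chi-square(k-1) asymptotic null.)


Step 1: Combine all N = 11 observations and assign midranks.
sorted (value, group, rank): (6,G1,1), (9,G1,2), (12,G1,3), (13,G3,4), (15,G3,5), (18,G1,6), (19,G1,7), (20,G2,8), (22,G2,9), (24,G2,10), (27,G3,11)
Step 2: Sum ranks within each group.
R_1 = 19 (n_1 = 5)
R_2 = 27 (n_2 = 3)
R_3 = 20 (n_3 = 3)
Step 3: H = 12/(N(N+1)) * sum(R_i^2/n_i) - 3(N+1)
     = 12/(11*12) * (19^2/5 + 27^2/3 + 20^2/3) - 3*12
     = 0.090909 * 448.533 - 36
     = 4.775758.
Step 4: No ties, so H is used without correction.
Step 5: Under H0, H ~ chi^2(2); p-value = 0.091824.
Step 6: alpha = 0.05. fail to reject H0.

H = 4.7758, df = 2, p = 0.091824, fail to reject H0.


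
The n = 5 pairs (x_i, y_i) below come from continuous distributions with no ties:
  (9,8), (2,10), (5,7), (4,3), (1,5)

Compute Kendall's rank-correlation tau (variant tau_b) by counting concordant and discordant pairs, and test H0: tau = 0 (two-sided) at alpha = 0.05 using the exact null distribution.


Step 1: Enumerate the 10 unordered pairs (i,j) with i<j and classify each by sign(x_j-x_i) * sign(y_j-y_i).
  (1,2):dx=-7,dy=+2->D; (1,3):dx=-4,dy=-1->C; (1,4):dx=-5,dy=-5->C; (1,5):dx=-8,dy=-3->C
  (2,3):dx=+3,dy=-3->D; (2,4):dx=+2,dy=-7->D; (2,5):dx=-1,dy=-5->C; (3,4):dx=-1,dy=-4->C
  (3,5):dx=-4,dy=-2->C; (4,5):dx=-3,dy=+2->D
Step 2: C = 6, D = 4, total pairs = 10.
Step 3: tau = (C - D)/(n(n-1)/2) = (6 - 4)/10 = 0.200000.
Step 4: Exact two-sided p-value (enumerate n! = 120 permutations of y under H0): p = 0.816667.
Step 5: alpha = 0.05. fail to reject H0.

tau_b = 0.2000 (C=6, D=4), p = 0.816667, fail to reject H0.


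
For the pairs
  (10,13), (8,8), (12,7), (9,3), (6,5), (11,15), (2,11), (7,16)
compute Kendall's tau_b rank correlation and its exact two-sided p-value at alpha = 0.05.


Step 1: Enumerate the 28 unordered pairs (i,j) with i<j and classify each by sign(x_j-x_i) * sign(y_j-y_i).
  (1,2):dx=-2,dy=-5->C; (1,3):dx=+2,dy=-6->D; (1,4):dx=-1,dy=-10->C; (1,5):dx=-4,dy=-8->C
  (1,6):dx=+1,dy=+2->C; (1,7):dx=-8,dy=-2->C; (1,8):dx=-3,dy=+3->D; (2,3):dx=+4,dy=-1->D
  (2,4):dx=+1,dy=-5->D; (2,5):dx=-2,dy=-3->C; (2,6):dx=+3,dy=+7->C; (2,7):dx=-6,dy=+3->D
  (2,8):dx=-1,dy=+8->D; (3,4):dx=-3,dy=-4->C; (3,5):dx=-6,dy=-2->C; (3,6):dx=-1,dy=+8->D
  (3,7):dx=-10,dy=+4->D; (3,8):dx=-5,dy=+9->D; (4,5):dx=-3,dy=+2->D; (4,6):dx=+2,dy=+12->C
  (4,7):dx=-7,dy=+8->D; (4,8):dx=-2,dy=+13->D; (5,6):dx=+5,dy=+10->C; (5,7):dx=-4,dy=+6->D
  (5,8):dx=+1,dy=+11->C; (6,7):dx=-9,dy=-4->C; (6,8):dx=-4,dy=+1->D; (7,8):dx=+5,dy=+5->C
Step 2: C = 14, D = 14, total pairs = 28.
Step 3: tau = (C - D)/(n(n-1)/2) = (14 - 14)/28 = 0.000000.
Step 4: Exact two-sided p-value (enumerate n! = 40320 permutations of y under H0): p = 1.000000.
Step 5: alpha = 0.05. fail to reject H0.

tau_b = 0.0000 (C=14, D=14), p = 1.000000, fail to reject H0.


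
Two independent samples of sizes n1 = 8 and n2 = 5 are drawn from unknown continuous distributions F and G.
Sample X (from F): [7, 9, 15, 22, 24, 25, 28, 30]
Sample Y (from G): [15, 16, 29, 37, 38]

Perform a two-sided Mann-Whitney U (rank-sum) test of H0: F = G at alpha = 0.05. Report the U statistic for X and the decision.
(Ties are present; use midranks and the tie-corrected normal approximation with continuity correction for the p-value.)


Step 1: Combine and sort all 13 observations; assign midranks.
sorted (value, group): (7,X), (9,X), (15,X), (15,Y), (16,Y), (22,X), (24,X), (25,X), (28,X), (29,Y), (30,X), (37,Y), (38,Y)
ranks: 7->1, 9->2, 15->3.5, 15->3.5, 16->5, 22->6, 24->7, 25->8, 28->9, 29->10, 30->11, 37->12, 38->13
Step 2: Rank sum for X: R1 = 1 + 2 + 3.5 + 6 + 7 + 8 + 9 + 11 = 47.5.
Step 3: U_X = R1 - n1(n1+1)/2 = 47.5 - 8*9/2 = 47.5 - 36 = 11.5.
       U_Y = n1*n2 - U_X = 40 - 11.5 = 28.5.
Step 4: Ties are present, so use the tie-corrected normal approximation (with continuity correction) for the p-value.
Step 5: p-value = 0.240919; compare to alpha = 0.05. fail to reject H0.

U_X = 11.5, p = 0.240919, fail to reject H0 at alpha = 0.05.


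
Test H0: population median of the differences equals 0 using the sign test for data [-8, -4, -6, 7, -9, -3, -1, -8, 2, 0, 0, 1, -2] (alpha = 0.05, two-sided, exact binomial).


Step 1: Discard zero differences. Original n = 13; n_eff = number of nonzero differences = 11.
Nonzero differences (with sign): -8, -4, -6, +7, -9, -3, -1, -8, +2, +1, -2
Step 2: Count signs: positive = 3, negative = 8.
Step 3: Under H0: P(positive) = 0.5, so the number of positives S ~ Bin(11, 0.5).
Step 4: Two-sided exact p-value = sum of Bin(11,0.5) probabilities at or below the observed probability = 0.226562.
Step 5: alpha = 0.05. fail to reject H0.

n_eff = 11, pos = 3, neg = 8, p = 0.226562, fail to reject H0.


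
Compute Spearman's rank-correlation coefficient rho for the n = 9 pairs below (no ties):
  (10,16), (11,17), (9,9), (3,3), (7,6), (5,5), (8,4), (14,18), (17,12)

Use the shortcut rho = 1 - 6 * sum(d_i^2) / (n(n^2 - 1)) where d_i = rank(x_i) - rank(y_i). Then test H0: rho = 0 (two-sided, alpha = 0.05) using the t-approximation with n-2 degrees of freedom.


Step 1: Rank x and y separately (midranks; no ties here).
rank(x): 10->6, 11->7, 9->5, 3->1, 7->3, 5->2, 8->4, 14->8, 17->9
rank(y): 16->7, 17->8, 9->5, 3->1, 6->4, 5->3, 4->2, 18->9, 12->6
Step 2: d_i = R_x(i) - R_y(i); compute d_i^2.
  (6-7)^2=1, (7-8)^2=1, (5-5)^2=0, (1-1)^2=0, (3-4)^2=1, (2-3)^2=1, (4-2)^2=4, (8-9)^2=1, (9-6)^2=9
sum(d^2) = 18.
Step 3: rho = 1 - 6*18 / (9*(9^2 - 1)) = 1 - 108/720 = 0.850000.
Step 4: Under H0, t = rho * sqrt((n-2)/(1-rho^2)) = 4.2691 ~ t(7).
Step 5: Two-sided p-value from the t-distribution with 7 df = 0.003705.
Step 6: alpha = 0.05. reject H0.

rho = 0.8500, p = 0.003705, reject H0 at alpha = 0.05.


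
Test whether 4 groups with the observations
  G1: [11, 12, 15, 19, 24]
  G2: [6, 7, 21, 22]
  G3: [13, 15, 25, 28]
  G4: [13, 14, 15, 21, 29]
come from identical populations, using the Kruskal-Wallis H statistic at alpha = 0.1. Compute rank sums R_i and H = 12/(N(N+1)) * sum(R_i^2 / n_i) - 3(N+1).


Step 1: Combine all N = 18 observations and assign midranks.
sorted (value, group, rank): (6,G2,1), (7,G2,2), (11,G1,3), (12,G1,4), (13,G3,5.5), (13,G4,5.5), (14,G4,7), (15,G1,9), (15,G3,9), (15,G4,9), (19,G1,11), (21,G2,12.5), (21,G4,12.5), (22,G2,14), (24,G1,15), (25,G3,16), (28,G3,17), (29,G4,18)
Step 2: Sum ranks within each group.
R_1 = 42 (n_1 = 5)
R_2 = 29.5 (n_2 = 4)
R_3 = 47.5 (n_3 = 4)
R_4 = 52 (n_4 = 5)
Step 3: H = 12/(N(N+1)) * sum(R_i^2/n_i) - 3(N+1)
     = 12/(18*19) * (42^2/5 + 29.5^2/4 + 47.5^2/4 + 52^2/5) - 3*19
     = 0.035088 * 1675.22 - 57
     = 1.779825.
Step 4: Ties present; correction factor C = 1 - 36/(18^3 - 18) = 0.993808. Corrected H = 1.779825 / 0.993808 = 1.790914.
Step 5: Under H0, H ~ chi^2(3); p-value = 0.616914.
Step 6: alpha = 0.1. fail to reject H0.

H = 1.7909, df = 3, p = 0.616914, fail to reject H0.


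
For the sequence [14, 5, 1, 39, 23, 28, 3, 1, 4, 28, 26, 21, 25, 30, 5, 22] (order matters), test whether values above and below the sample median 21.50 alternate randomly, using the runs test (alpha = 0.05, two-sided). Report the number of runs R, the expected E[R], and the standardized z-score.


Step 1: Compute median = 21.50; label A = above, B = below.
Labels in order: BBBAAABBBAABAABA  (n_A = 8, n_B = 8)
Step 2: Count runs R = 8.
Step 3: Under H0 (random ordering), E[R] = 2*n_A*n_B/(n_A+n_B) + 1 = 2*8*8/16 + 1 = 9.0000.
        Var[R] = 2*n_A*n_B*(2*n_A*n_B - n_A - n_B) / ((n_A+n_B)^2 * (n_A+n_B-1)) = 14336/3840 = 3.7333.
        SD[R] = 1.9322.
Step 4: Continuity-corrected z = (R + 0.5 - E[R]) / SD[R] = (8 + 0.5 - 9.0000) / 1.9322 = -0.2588.
Step 5: Two-sided p-value via normal approximation = 2*(1 - Phi(|z|)) = 0.795809.
Step 6: alpha = 0.05. fail to reject H0.

R = 8, z = -0.2588, p = 0.795809, fail to reject H0.


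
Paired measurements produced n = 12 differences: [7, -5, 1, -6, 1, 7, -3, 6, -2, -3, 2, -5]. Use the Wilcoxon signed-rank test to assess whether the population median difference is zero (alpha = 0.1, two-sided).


Step 1: Drop any zero differences (none here) and take |d_i|.
|d| = [7, 5, 1, 6, 1, 7, 3, 6, 2, 3, 2, 5]
Step 2: Midrank |d_i| (ties get averaged ranks).
ranks: |7|->11.5, |5|->7.5, |1|->1.5, |6|->9.5, |1|->1.5, |7|->11.5, |3|->5.5, |6|->9.5, |2|->3.5, |3|->5.5, |2|->3.5, |5|->7.5
Step 3: Attach original signs; sum ranks with positive sign and with negative sign.
W+ = 11.5 + 1.5 + 1.5 + 11.5 + 9.5 + 3.5 = 39
W- = 7.5 + 9.5 + 5.5 + 3.5 + 5.5 + 7.5 = 39
(Check: W+ + W- = 78 should equal n(n+1)/2 = 78.)
Step 4: Test statistic W = min(W+, W-) = 39.
Step 5: Ties in |d|, so use the tie-corrected normal approximation.
        E[W] = n(n+1)/4 = 12*13/4 = 39.
        Tie groups: |d|=1 (t=2), |d|=2 (t=2), |d|=3 (t=2), |d|=5 (t=2), |d|=6 (t=2), |d|=7 (t=2); sum(t^3 - t) = 36.
        Var[W] = n(n+1)(2n+1)/24 - sum(t^3-t)/48 = 3900/24 - 36/48 = 161.75.
        z = (W - E[W]) / sqrt(Var[W]) = (39 - 39) / 12.7181 = 0.0000.
        Two-sided p = 2*Phi(z) = 1.000000.
Step 6: alpha = 0.1. fail to reject H0.

W+ = 39, W- = 39, W = min = 39, p = 1.000000, fail to reject H0.


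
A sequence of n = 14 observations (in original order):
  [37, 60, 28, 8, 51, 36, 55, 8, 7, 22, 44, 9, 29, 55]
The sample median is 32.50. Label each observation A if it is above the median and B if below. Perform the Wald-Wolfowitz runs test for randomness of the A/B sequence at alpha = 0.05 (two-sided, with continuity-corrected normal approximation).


Step 1: Compute median = 32.50; label A = above, B = below.
Labels in order: AABBAAABBBABBA  (n_A = 7, n_B = 7)
Step 2: Count runs R = 7.
Step 3: Under H0 (random ordering), E[R] = 2*n_A*n_B/(n_A+n_B) + 1 = 2*7*7/14 + 1 = 8.0000.
        Var[R] = 2*n_A*n_B*(2*n_A*n_B - n_A - n_B) / ((n_A+n_B)^2 * (n_A+n_B-1)) = 8232/2548 = 3.2308.
        SD[R] = 1.7974.
Step 4: Continuity-corrected z = (R + 0.5 - E[R]) / SD[R] = (7 + 0.5 - 8.0000) / 1.7974 = -0.2782.
Step 5: Two-sided p-value via normal approximation = 2*(1 - Phi(|z|)) = 0.780879.
Step 6: alpha = 0.05. fail to reject H0.

R = 7, z = -0.2782, p = 0.780879, fail to reject H0.


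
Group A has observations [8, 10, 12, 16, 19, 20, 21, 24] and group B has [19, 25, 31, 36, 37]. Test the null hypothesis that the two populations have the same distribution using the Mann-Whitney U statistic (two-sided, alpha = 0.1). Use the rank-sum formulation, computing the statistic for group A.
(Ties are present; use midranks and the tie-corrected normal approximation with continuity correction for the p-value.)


Step 1: Combine and sort all 13 observations; assign midranks.
sorted (value, group): (8,X), (10,X), (12,X), (16,X), (19,X), (19,Y), (20,X), (21,X), (24,X), (25,Y), (31,Y), (36,Y), (37,Y)
ranks: 8->1, 10->2, 12->3, 16->4, 19->5.5, 19->5.5, 20->7, 21->8, 24->9, 25->10, 31->11, 36->12, 37->13
Step 2: Rank sum for X: R1 = 1 + 2 + 3 + 4 + 5.5 + 7 + 8 + 9 = 39.5.
Step 3: U_X = R1 - n1(n1+1)/2 = 39.5 - 8*9/2 = 39.5 - 36 = 3.5.
       U_Y = n1*n2 - U_X = 40 - 3.5 = 36.5.
Step 4: Ties are present, so use the tie-corrected normal approximation (with continuity correction) for the p-value.
Step 5: p-value = 0.019007; compare to alpha = 0.1. reject H0.

U_X = 3.5, p = 0.019007, reject H0 at alpha = 0.1.


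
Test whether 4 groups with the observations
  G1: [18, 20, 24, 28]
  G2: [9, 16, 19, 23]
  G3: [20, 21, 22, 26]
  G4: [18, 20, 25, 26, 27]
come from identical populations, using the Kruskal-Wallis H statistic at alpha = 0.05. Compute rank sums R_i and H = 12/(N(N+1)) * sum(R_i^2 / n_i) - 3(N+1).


Step 1: Combine all N = 17 observations and assign midranks.
sorted (value, group, rank): (9,G2,1), (16,G2,2), (18,G1,3.5), (18,G4,3.5), (19,G2,5), (20,G1,7), (20,G3,7), (20,G4,7), (21,G3,9), (22,G3,10), (23,G2,11), (24,G1,12), (25,G4,13), (26,G3,14.5), (26,G4,14.5), (27,G4,16), (28,G1,17)
Step 2: Sum ranks within each group.
R_1 = 39.5 (n_1 = 4)
R_2 = 19 (n_2 = 4)
R_3 = 40.5 (n_3 = 4)
R_4 = 54 (n_4 = 5)
Step 3: H = 12/(N(N+1)) * sum(R_i^2/n_i) - 3(N+1)
     = 12/(17*18) * (39.5^2/4 + 19^2/4 + 40.5^2/4 + 54^2/5) - 3*18
     = 0.039216 * 1473.58 - 54
     = 3.787255.
Step 4: Ties present; correction factor C = 1 - 36/(17^3 - 17) = 0.992647. Corrected H = 3.787255 / 0.992647 = 3.815309.
Step 5: Under H0, H ~ chi^2(3); p-value = 0.282110.
Step 6: alpha = 0.05. fail to reject H0.

H = 3.8153, df = 3, p = 0.282110, fail to reject H0.


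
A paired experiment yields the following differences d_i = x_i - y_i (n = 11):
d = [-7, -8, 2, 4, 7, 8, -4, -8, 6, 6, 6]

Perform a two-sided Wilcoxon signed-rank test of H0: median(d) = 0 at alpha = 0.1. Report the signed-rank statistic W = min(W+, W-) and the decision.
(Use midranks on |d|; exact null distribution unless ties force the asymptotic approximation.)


Step 1: Drop any zero differences (none here) and take |d_i|.
|d| = [7, 8, 2, 4, 7, 8, 4, 8, 6, 6, 6]
Step 2: Midrank |d_i| (ties get averaged ranks).
ranks: |7|->7.5, |8|->10, |2|->1, |4|->2.5, |7|->7.5, |8|->10, |4|->2.5, |8|->10, |6|->5, |6|->5, |6|->5
Step 3: Attach original signs; sum ranks with positive sign and with negative sign.
W+ = 1 + 2.5 + 7.5 + 10 + 5 + 5 + 5 = 36
W- = 7.5 + 10 + 2.5 + 10 = 30
(Check: W+ + W- = 66 should equal n(n+1)/2 = 66.)
Step 4: Test statistic W = min(W+, W-) = 30.
Step 5: Ties in |d|, so use the tie-corrected normal approximation.
        E[W] = n(n+1)/4 = 11*12/4 = 33.
        Tie groups: |d|=4 (t=2), |d|=6 (t=3), |d|=7 (t=2), |d|=8 (t=3); sum(t^3 - t) = 60.
        Var[W] = n(n+1)(2n+1)/24 - sum(t^3-t)/48 = 3036/24 - 60/48 = 125.25.
        z = (W - E[W]) / sqrt(Var[W]) = (30 - 33) / 11.1915 = -0.2681.
        Two-sided p = 2*Phi(z) = 0.788653.
Step 6: alpha = 0.1. fail to reject H0.

W+ = 36, W- = 30, W = min = 30, p = 0.788653, fail to reject H0.


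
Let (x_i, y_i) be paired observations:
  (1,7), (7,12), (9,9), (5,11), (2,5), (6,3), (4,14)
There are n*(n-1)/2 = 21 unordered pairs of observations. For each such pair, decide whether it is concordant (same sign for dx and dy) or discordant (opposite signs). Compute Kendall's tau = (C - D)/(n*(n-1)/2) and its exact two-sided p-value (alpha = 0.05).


Step 1: Enumerate the 21 unordered pairs (i,j) with i<j and classify each by sign(x_j-x_i) * sign(y_j-y_i).
  (1,2):dx=+6,dy=+5->C; (1,3):dx=+8,dy=+2->C; (1,4):dx=+4,dy=+4->C; (1,5):dx=+1,dy=-2->D
  (1,6):dx=+5,dy=-4->D; (1,7):dx=+3,dy=+7->C; (2,3):dx=+2,dy=-3->D; (2,4):dx=-2,dy=-1->C
  (2,5):dx=-5,dy=-7->C; (2,6):dx=-1,dy=-9->C; (2,7):dx=-3,dy=+2->D; (3,4):dx=-4,dy=+2->D
  (3,5):dx=-7,dy=-4->C; (3,6):dx=-3,dy=-6->C; (3,7):dx=-5,dy=+5->D; (4,5):dx=-3,dy=-6->C
  (4,6):dx=+1,dy=-8->D; (4,7):dx=-1,dy=+3->D; (5,6):dx=+4,dy=-2->D; (5,7):dx=+2,dy=+9->C
  (6,7):dx=-2,dy=+11->D
Step 2: C = 11, D = 10, total pairs = 21.
Step 3: tau = (C - D)/(n(n-1)/2) = (11 - 10)/21 = 0.047619.
Step 4: Exact two-sided p-value (enumerate n! = 5040 permutations of y under H0): p = 1.000000.
Step 5: alpha = 0.05. fail to reject H0.

tau_b = 0.0476 (C=11, D=10), p = 1.000000, fail to reject H0.
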